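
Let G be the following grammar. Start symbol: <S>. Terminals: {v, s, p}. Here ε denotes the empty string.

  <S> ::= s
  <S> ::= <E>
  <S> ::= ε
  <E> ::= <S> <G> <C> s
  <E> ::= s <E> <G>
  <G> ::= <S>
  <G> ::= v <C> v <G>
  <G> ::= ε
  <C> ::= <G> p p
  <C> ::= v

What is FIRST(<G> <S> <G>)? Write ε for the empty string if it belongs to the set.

FIRST(<S>): from <S>::=s we get {s}; from <S>::=<E> we get {p, s, v}; from <S>::=ε we get {ε}. So FIRST(<S>) = {ε, p, s, v}.
FIRST(<G>): from <G>::=<S> we get {ε, p, s, v}; from <G>::=v <C> v <G> we get {v}; from <G>::=ε we get {ε}. So FIRST(<G>) = {ε, p, s, v}.
FIRST(<C>): from <C>::=<G> p p we get {p, s, v}; from <C>::=v we get {v}. So FIRST(<C>) = {p, s, v}.
FIRST(<E>): from <E>::=<S> <G> <C> s we get {p, s, v}; from <E>::=s <E> <G> we get {s}. So FIRST(<E>) = {p, s, v}.
FIRST(<G> <S> <G>): take FIRST of each symbol in turn, carrying on past any symbol whose FIRST contains ε; result {ε, p, s, v}.

{ε, p, s, v}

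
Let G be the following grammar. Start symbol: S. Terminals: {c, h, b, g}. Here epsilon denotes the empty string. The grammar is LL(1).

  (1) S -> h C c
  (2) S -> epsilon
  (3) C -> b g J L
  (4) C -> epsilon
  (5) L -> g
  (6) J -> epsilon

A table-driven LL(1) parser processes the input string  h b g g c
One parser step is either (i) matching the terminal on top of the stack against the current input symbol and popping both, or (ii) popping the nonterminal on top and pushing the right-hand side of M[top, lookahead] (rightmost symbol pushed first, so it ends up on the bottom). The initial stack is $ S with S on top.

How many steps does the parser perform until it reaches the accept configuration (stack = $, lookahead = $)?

9

     Stack        Input        Action
  1  $ S          h b g g c $  expand S -> h C c
  2  $ c C h      h b g g c $  match h
  3  $ c C        b g g c $    expand C -> b g J L
  4  $ c L J g b  b g g c $    match b
  5  $ c L J g    g g c $      match g
  6  $ c L J      g c $        expand J -> epsilon
  7  $ c L        g c $        expand L -> g
  8  $ c g        g c $        match g
  9  $ c          c $          match c
Accept reached after 9 steps.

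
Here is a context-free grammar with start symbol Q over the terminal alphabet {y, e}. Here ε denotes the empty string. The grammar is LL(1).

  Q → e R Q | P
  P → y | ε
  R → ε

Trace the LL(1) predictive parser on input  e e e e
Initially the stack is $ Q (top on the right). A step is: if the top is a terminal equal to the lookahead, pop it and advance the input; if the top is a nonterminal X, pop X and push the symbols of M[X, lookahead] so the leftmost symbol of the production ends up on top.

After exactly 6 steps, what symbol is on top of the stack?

Q

     Stack    Input      Action
  1  $ Q      e e e e $  expand Q → e R Q
  2  $ Q R e  e e e e $  match e
  3  $ Q R    e e e $    expand R → ε
  4  $ Q      e e e $    expand Q → e R Q
  5  $ Q R e  e e e $    match e
  6  $ Q R    e e $      expand R → ε
Stack after step 6: $ Q (top = Q).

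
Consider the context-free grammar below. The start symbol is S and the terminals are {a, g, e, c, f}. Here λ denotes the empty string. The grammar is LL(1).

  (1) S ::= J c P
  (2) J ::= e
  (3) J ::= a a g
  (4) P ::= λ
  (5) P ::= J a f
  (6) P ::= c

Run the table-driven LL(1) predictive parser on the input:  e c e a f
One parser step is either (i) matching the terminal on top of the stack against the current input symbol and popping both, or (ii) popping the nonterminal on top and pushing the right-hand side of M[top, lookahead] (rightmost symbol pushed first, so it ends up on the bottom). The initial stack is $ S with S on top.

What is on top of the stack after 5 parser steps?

step 1: stack=$ S  input=e c e a f $  — expand S ::= J c P
step 2: stack=$ P c J  input=e c e a f $  — expand J ::= e
step 3: stack=$ P c e  input=e c e a f $  — match e
step 4: stack=$ P c  input=c e a f $  — match c
step 5: stack=$ P  input=e a f $  — expand P ::= J a f
Stack after step 5: $ f a J (top = J).

J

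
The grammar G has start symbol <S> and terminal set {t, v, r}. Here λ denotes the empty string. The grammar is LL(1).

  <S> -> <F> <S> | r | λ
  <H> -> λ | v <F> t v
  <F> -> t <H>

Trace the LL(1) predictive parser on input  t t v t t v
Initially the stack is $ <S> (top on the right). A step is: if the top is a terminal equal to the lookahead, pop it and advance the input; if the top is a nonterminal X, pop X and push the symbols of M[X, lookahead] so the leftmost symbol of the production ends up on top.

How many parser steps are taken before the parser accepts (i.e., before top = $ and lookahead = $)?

      Stack            Input          Action
   1  $ <S>            t t v t t v $  expand <S> -> <F> <S>
   2  $ <S> <F>        t t v t t v $  expand <F> -> t <H>
   3  $ <S> <H> t      t t v t t v $  match t
   4  $ <S> <H>        t v t t v $    expand <H> -> λ
   5  $ <S>            t v t t v $    expand <S> -> <F> <S>
   6  $ <S> <F>        t v t t v $    expand <F> -> t <H>
   7  $ <S> <H> t      t v t t v $    match t
   8  $ <S> <H>        v t t v $      expand <H> -> v <F> t v
   9  $ <S> v t <F> v  v t t v $      match v
  10  $ <S> v t <F>    t t v $        expand <F> -> t <H>
  11  $ <S> v t <H> t  t t v $        match t
  12  $ <S> v t <H>    t v $          expand <H> -> λ
  13  $ <S> v t        t v $          match t
  14  $ <S> v          v $            match v
  15  $ <S>            $              expand <S> -> λ
Accept reached after 15 steps.

15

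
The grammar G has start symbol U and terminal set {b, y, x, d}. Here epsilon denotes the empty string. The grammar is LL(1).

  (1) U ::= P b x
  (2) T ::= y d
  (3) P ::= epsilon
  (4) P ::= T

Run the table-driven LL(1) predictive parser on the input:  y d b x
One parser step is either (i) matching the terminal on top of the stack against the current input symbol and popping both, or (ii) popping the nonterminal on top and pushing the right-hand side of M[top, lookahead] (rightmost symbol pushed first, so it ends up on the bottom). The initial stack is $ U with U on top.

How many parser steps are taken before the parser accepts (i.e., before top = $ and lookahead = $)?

     Stack      Input      Action
  1  $ U        y d b x $  expand U ::= P b x
  2  $ x b P    y d b x $  expand P ::= T
  3  $ x b T    y d b x $  expand T ::= y d
  4  $ x b d y  y d b x $  match y
  5  $ x b d    d b x $    match d
  6  $ x b      b x $      match b
  7  $ x        x $        match x
Accept reached after 7 steps.

7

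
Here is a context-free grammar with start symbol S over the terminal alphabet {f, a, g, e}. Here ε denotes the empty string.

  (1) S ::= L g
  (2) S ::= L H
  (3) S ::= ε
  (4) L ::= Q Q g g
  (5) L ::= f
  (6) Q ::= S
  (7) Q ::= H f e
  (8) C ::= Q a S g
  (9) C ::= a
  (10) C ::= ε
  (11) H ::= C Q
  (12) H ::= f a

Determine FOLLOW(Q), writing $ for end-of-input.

FIRST(S): from S::=L g we get {a, f, g}; from S::=L H we get {a, f, g}; from S::=ε we get {ε}. So FIRST(S) = {ε, a, f, g}.
FIRST(L): from L::=Q Q g g we get {a, f, g}; from L::=f we get {f}. So FIRST(L) = {a, f, g}.
FIRST(Q): from Q::=S we get {ε, a, f, g}; from Q::=H f e we get {a, f, g}. So FIRST(Q) = {ε, a, f, g}.
FIRST(C): from C::=Q a S g we get {a, f, g}; from C::=a we get {a}; from C::=ε we get {ε}. So FIRST(C) = {ε, a, f, g}.
FIRST(H): from H::=C Q we get {ε, a, f, g}; from H::=f a we get {f}. So FIRST(H) = {ε, a, f, g}.
FOLLOW(S) includes $ since S is the start symbol.
FOLLOW(S): in Q::=S, the suffix after S is empty, so FOLLOW(S) ⊇ FOLLOW(Q) = {$, a, f, g}; in C::=Q a S g, S is followed by g with FIRST {g}. Thus FOLLOW(S) = {$, a, f, g}.
FOLLOW(L): in S::=L g, L is followed by g with FIRST {g}; in S::=L H, L is followed by H with FIRST {ε, a, f, g}; in S::=L H, the suffix after L is nullable, so FOLLOW(L) ⊇ FOLLOW(S) = {$, a, f, g}. Thus FOLLOW(L) = {$, a, f, g}.
FOLLOW(H): in S::=L H, the suffix after H is empty, so FOLLOW(H) ⊇ FOLLOW(S) = {$, a, f, g}; in Q::=H f e, H is followed by f e with FIRST {f}. Thus FOLLOW(H) = {$, a, f, g}.
FOLLOW(Q): in L::=Q Q g g (occurrence 1), Q is followed by Q g g with FIRST {a, f, g}; in L::=Q Q g g (occurrence 2), Q is followed by g g with FIRST {g}; in C::=Q a S g, Q is followed by a S g with FIRST {a}; in H::=C Q, the suffix after Q is empty, so FOLLOW(Q) ⊇ FOLLOW(H) = {$, a, f, g}. Thus FOLLOW(Q) = {$, a, f, g}.
FOLLOW(C): in H::=C Q, C is followed by Q with FIRST {ε, a, f, g}; in H::=C Q, the suffix after C is nullable, so FOLLOW(C) ⊇ FOLLOW(H) = {$, a, f, g}. Thus FOLLOW(C) = {$, a, f, g}.

{$, a, f, g}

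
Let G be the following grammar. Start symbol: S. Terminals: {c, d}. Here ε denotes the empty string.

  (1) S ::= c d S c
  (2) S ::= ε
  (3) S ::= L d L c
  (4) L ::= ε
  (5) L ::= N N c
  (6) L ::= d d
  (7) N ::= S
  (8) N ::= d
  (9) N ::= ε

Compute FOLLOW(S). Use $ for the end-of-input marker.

{$, c, d}

FIRST(S): from S::=c d S c we get {c}; from S::=ε we get {ε}; from S::=L d L c we get {c, d}. So FIRST(S) = {ε, c, d}.
FIRST(N): from N::=S we get {ε, c, d}; from N::=d we get {d}; from N::=ε we get {ε}. So FIRST(N) = {ε, c, d}.
FIRST(L): from L::=ε we get {ε}; from L::=N N c we get {c, d}; from L::=d d we get {d}. So FIRST(L) = {ε, c, d}.
FOLLOW(S) includes $ since S is the start symbol.
FOLLOW(L): in S::=L d L c (occurrence 1), L is followed by d L c with FIRST {d}; in S::=L d L c (occurrence 2), L is followed by c with FIRST {c}. Thus FOLLOW(L) = {c, d}.
FOLLOW(N): in L::=N N c (occurrence 1), N is followed by N c with FIRST {c, d}; in L::=N N c (occurrence 2), N is followed by c with FIRST {c}. Thus FOLLOW(N) = {c, d}.
FOLLOW(S): in S::=c d S c, S is followed by c with FIRST {c}; in N::=S, the suffix after S is empty, so FOLLOW(S) ⊇ FOLLOW(N) = {c, d}. Thus FOLLOW(S) = {$, c, d}.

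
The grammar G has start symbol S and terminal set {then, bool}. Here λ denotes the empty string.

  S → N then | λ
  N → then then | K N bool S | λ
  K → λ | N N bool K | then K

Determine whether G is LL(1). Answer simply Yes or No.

No

FIRST(S) = {λ, bool, then}
FIRST(N) = {λ, bool, then}
FIRST(K) = {λ, bool, then}
FOLLOW(S) = {$, bool, then}
FOLLOW(N) = {bool, then}
FOLLOW(K) = {bool, then}
Cell M[K, bool] receives both K → λ and K → N N bool K — the grammar is not LL(1).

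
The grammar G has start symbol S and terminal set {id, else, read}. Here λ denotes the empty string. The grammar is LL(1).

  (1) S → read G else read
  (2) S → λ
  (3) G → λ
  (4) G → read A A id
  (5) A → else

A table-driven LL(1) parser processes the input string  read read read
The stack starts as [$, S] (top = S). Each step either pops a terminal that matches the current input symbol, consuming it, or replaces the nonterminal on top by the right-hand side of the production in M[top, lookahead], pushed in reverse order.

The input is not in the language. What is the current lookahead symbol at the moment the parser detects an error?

read

     Stack                    Input             Action
  1  $ S                      read read read $  expand S → read G else read
  2  $ read else G read       read read read $  match read
  3  $ read else G            read read $       expand G → read A A id
  4  $ read else id A A read  read read $       match read
  5  $ read else id A A       read $            error: M[A, read] is empty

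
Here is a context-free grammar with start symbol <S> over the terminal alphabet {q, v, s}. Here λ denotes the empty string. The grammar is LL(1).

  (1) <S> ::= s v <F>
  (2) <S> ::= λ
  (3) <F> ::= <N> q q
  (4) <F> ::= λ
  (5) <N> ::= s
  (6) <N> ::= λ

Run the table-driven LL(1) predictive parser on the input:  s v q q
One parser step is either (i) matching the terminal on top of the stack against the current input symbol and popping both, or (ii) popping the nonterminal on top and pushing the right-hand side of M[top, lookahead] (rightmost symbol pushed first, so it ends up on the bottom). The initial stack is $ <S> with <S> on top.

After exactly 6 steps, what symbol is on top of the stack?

q

     Stack      Input      Action
  1  $ <S>      s v q q $  expand <S> ::= s v <F>
  2  $ <F> v s  s v q q $  match s
  3  $ <F> v    v q q $    match v
  4  $ <F>      q q $      expand <F> ::= <N> q q
  5  $ q q <N>  q q $      expand <N> ::= λ
  6  $ q q      q q $      match q
Stack after step 6: $ q (top = q).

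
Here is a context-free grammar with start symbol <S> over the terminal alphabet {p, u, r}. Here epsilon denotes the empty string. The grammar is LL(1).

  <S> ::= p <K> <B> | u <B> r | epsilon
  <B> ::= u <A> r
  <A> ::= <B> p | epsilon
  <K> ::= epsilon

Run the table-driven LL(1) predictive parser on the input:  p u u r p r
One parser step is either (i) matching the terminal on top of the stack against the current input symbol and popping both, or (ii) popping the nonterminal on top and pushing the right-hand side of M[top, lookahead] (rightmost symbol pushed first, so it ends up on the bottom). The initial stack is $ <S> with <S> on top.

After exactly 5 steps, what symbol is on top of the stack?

step 1: stack=$ <S>  input=p u u r p r $  — expand <S> ::= p <K> <B>
step 2: stack=$ <B> <K> p  input=p u u r p r $  — match p
step 3: stack=$ <B> <K>  input=u u r p r $  — expand <K> ::= epsilon
step 4: stack=$ <B>  input=u u r p r $  — expand <B> ::= u <A> r
step 5: stack=$ r <A> u  input=u u r p r $  — match u
Stack after step 5: $ r <A> (top = <A>).

<A>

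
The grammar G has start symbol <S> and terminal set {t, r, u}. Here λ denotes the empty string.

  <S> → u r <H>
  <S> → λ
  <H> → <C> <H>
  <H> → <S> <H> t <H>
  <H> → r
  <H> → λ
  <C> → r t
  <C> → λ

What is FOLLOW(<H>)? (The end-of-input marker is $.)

FIRST(<S>): from <S>→u r <H> we get {u}; from <S>→λ we get {λ}. So FIRST(<S>) = {λ, u}.
FIRST(<C>): from <C>→r t we get {r}; from <C>→λ we get {λ}. So FIRST(<C>) = {λ, r}.
FIRST(<H>): from <H>→<C> <H> we get {λ, r, t, u}; from <H>→<S> <H> t <H> we get {r, t, u}; from <H>→r we get {r}; from <H>→λ we get {λ}. So FIRST(<H>) = {λ, r, t, u}.
FOLLOW(<S>) includes $ since <S> is the start symbol.
FOLLOW(<S>): in <H>→<S> <H> t <H>, <S> is followed by <H> t <H> with FIRST {r, t, u}. Thus FOLLOW(<S>) = {$, r, t, u}.
FOLLOW(<H>): in <S>→u r <H>, the suffix after <H> is empty, so FOLLOW(<H>) ⊇ FOLLOW(<S>) = {$, r, t, u}; in <H>→<C> <H>, the suffix after <H> is empty (adds nothing new); in <H>→<S> <H> t <H> (occurrence 1), <H> is followed by t <H> with FIRST {t}; in <H>→<S> <H> t <H> (occurrence 2), the suffix after <H> is empty (adds nothing new). Thus FOLLOW(<H>) = {$, r, t, u}.
FOLLOW(<C>): in <H>→<C> <H>, <C> is followed by <H> with FIRST {λ, r, t, u}; in <H>→<C> <H>, the suffix after <C> is nullable, so FOLLOW(<C>) ⊇ FOLLOW(<H>) = {$, r, t, u}. Thus FOLLOW(<C>) = {$, r, t, u}.

{$, r, t, u}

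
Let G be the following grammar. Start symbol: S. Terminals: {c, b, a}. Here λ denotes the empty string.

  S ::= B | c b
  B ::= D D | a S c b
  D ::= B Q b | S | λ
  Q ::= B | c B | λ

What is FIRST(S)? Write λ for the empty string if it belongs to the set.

{λ, a, b, c}

FIRST(S): from S::=B we get {λ, a, b, c}; from S::=c b we get {c}. So FIRST(S) = {λ, a, b, c}.
FIRST(B): from B::=D D we get {λ, a, b, c}; from B::=a S c b we get {a}. So FIRST(B) = {λ, a, b, c}.
FIRST(Q): from Q::=B we get {λ, a, b, c}; from Q::=c B we get {c}; from Q::=λ we get {λ}. So FIRST(Q) = {λ, a, b, c}.
FIRST(D): from D::=B Q b we get {a, b, c}; from D::=S we get {λ, a, b, c}; from D::=λ we get {λ}. So FIRST(D) = {λ, a, b, c}.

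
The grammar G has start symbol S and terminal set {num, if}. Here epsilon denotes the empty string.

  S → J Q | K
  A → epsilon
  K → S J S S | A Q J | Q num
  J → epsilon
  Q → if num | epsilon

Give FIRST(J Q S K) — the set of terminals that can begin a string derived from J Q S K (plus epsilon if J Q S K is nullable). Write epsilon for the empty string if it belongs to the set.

FIRST(A) = {epsilon}
FIRST(J) = {epsilon}
FIRST(Q) = {epsilon, if}
FIRST(S) = {epsilon, if, num}  (via J Q, K)
FIRST(K) = {epsilon, if, num}  (via S J S S, A Q J, Q num)
FIRST(J Q S K): take FIRST of each symbol in turn, carrying on past any symbol whose FIRST contains epsilon; result {epsilon, if, num}.

{epsilon, if, num}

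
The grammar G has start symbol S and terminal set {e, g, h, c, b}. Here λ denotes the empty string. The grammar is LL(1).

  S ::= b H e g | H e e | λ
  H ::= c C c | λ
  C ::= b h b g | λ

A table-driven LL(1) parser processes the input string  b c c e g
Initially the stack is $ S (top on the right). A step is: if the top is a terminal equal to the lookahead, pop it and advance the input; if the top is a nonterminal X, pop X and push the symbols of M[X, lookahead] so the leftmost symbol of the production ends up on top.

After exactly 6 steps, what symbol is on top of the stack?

e

     Stack        Input        Action
  1  $ S          b c c e g $  expand S ::= b H e g
  2  $ g e H b    b c c e g $  match b
  3  $ g e H      c c e g $    expand H ::= c C c
  4  $ g e c C c  c c e g $    match c
  5  $ g e c C    c e g $      expand C ::= λ
  6  $ g e c      c e g $      match c
Stack after step 6: $ g e (top = e).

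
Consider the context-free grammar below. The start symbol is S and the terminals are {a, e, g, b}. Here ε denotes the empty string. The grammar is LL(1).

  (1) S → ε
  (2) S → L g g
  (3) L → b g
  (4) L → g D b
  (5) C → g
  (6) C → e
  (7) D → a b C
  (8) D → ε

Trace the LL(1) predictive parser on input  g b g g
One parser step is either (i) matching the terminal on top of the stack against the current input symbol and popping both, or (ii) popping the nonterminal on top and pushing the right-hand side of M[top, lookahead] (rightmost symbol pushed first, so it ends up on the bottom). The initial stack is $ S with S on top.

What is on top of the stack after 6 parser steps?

g

step 1: stack=$ S  input=g b g g $  — expand S → L g g
step 2: stack=$ g g L  input=g b g g $  — expand L → g D b
step 3: stack=$ g g b D g  input=g b g g $  — match g
step 4: stack=$ g g b D  input=b g g $  — expand D → ε
step 5: stack=$ g g b  input=b g g $  — match b
step 6: stack=$ g g  input=g g $  — match g
Stack after step 6: $ g (top = g).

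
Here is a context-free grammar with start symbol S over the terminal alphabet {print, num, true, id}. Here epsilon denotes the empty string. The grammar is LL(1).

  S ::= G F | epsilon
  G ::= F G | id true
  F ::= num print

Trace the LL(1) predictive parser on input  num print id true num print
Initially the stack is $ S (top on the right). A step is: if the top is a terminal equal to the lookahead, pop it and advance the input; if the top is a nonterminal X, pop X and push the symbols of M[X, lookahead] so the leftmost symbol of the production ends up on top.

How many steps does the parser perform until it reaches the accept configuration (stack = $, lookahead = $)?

      Stack            Input                          Action
   1  $ S              num print id true num print $  expand S ::= G F
   2  $ F G            num print id true num print $  expand G ::= F G
   3  $ F G F          num print id true num print $  expand F ::= num print
   4  $ F G print num  num print id true num print $  match num
   5  $ F G print      print id true num print $      match print
   6  $ F G            id true num print $            expand G ::= id true
   7  $ F true id      id true num print $            match id
   8  $ F true         true num print $               match true
   9  $ F              num print $                    expand F ::= num print
  10  $ print num      num print $                    match num
  11  $ print          print $                        match print
Accept reached after 11 steps.

11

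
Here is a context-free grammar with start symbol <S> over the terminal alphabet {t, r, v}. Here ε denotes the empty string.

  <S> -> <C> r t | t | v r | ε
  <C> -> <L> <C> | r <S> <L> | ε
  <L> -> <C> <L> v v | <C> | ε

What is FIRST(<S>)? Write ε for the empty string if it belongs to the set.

{ε, r, t, v}

FIRST(<S>) = {ε, r, t, v}  (via <C> r t)
FIRST(<C>) = {ε, r, v}  (via <L> <C>)
FIRST(<L>) = {ε, r, v}  (via <C> <L> v v, <C>)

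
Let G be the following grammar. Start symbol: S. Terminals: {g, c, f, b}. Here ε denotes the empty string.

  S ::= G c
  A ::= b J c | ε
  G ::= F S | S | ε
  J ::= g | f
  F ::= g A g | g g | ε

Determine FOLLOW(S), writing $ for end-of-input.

{$, c}

FIRST(A): from A::=b J c we get {b}; from A::=ε we get {ε}. So FIRST(A) = {ε, b}.
FIRST(J): from J::=g we get {g}; from J::=f we get {f}. So FIRST(J) = {f, g}.
FIRST(F): from F::=g A g we get {g}; from F::=g g we get {g}; from F::=ε we get {ε}. So FIRST(F) = {ε, g}.
FIRST(S): from S::=G c we get {c, g}. So FIRST(S) = {c, g}.
FIRST(G): from G::=F S we get {c, g}; from G::=S we get {c, g}; from G::=ε we get {ε}. So FIRST(G) = {ε, c, g}.
FOLLOW(S) includes $ since S is the start symbol.
FOLLOW(A): in F::=g A g, A is followed by g with FIRST {g}. Thus FOLLOW(A) = {g}.
FOLLOW(G): in S::=G c, G is followed by c with FIRST {c}. Thus FOLLOW(G) = {c}.
FOLLOW(S): in G::=F S, the suffix after S is empty, so FOLLOW(S) ⊇ FOLLOW(G) = {c}; in G::=S, the suffix after S is empty, so FOLLOW(S) ⊇ FOLLOW(G) = {c}. Thus FOLLOW(S) = {$, c}.
FOLLOW(J): in A::=b J c, J is followed by c with FIRST {c}. Thus FOLLOW(J) = {c}.
FOLLOW(F): in G::=F S, F is followed by S with FIRST {c, g}. Thus FOLLOW(F) = {c, g}.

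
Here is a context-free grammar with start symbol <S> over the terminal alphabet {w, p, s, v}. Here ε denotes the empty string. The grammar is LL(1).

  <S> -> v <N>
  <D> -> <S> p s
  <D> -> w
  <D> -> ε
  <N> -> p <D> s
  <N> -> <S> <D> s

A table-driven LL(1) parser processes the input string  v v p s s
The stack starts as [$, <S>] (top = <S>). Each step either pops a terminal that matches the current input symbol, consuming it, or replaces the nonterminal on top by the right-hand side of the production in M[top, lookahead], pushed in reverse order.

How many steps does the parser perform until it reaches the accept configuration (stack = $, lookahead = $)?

11

step 1: stack=$ <S>  input=v v p s s $  — expand <S> -> v <N>
step 2: stack=$ <N> v  input=v v p s s $  — match v
step 3: stack=$ <N>  input=v p s s $  — expand <N> -> <S> <D> s
step 4: stack=$ s <D> <S>  input=v p s s $  — expand <S> -> v <N>
step 5: stack=$ s <D> <N> v  input=v p s s $  — match v
step 6: stack=$ s <D> <N>  input=p s s $  — expand <N> -> p <D> s
step 7: stack=$ s <D> s <D> p  input=p s s $  — match p
step 8: stack=$ s <D> s <D>  input=s s $  — expand <D> -> ε
step 9: stack=$ s <D> s  input=s s $  — match s
step 10: stack=$ s <D>  input=s $  — expand <D> -> ε
step 11: stack=$ s  input=s $  — match s
Accept reached after 11 steps.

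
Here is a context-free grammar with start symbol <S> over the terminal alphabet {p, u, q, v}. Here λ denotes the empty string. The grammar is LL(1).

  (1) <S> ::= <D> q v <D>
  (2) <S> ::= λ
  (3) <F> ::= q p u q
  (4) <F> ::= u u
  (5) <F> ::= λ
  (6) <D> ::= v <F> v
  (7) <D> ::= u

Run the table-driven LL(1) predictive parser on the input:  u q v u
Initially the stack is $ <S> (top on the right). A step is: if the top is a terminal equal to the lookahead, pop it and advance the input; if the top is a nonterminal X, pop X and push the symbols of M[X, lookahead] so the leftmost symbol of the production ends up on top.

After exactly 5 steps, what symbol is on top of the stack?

step 1: stack=$ <S>  input=u q v u $  — expand <S> ::= <D> q v <D>
step 2: stack=$ <D> v q <D>  input=u q v u $  — expand <D> ::= u
step 3: stack=$ <D> v q u  input=u q v u $  — match u
step 4: stack=$ <D> v q  input=q v u $  — match q
step 5: stack=$ <D> v  input=v u $  — match v
Stack after step 5: $ <D> (top = <D>).

<D>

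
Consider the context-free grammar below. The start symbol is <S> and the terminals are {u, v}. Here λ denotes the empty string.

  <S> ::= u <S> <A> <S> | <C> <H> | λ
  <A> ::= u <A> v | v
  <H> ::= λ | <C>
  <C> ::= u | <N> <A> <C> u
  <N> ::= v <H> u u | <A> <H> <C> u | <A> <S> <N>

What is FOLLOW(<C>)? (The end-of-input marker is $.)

FIRST(<A>) = {u, v}
FIRST(<N>) = {u, v}  (via <A> <H> <C> u, <A> <S> <N>)
FIRST(<C>) = {u, v}  (via <N> <A> <C> u)
FIRST(<S>) = {λ, u, v}  (via <C> <H>)
FIRST(<H>) = {λ, u, v}  (via <C>)
FOLLOW(<S>) includes $ since <S> is the start symbol.
FOLLOW(<S>): in <S>::=u <S> <A> <S> (occurrence 1), <S> is followed by <A> <S> with FIRST {u, v}; in <S>::=u <S> <A> <S> (occurrence 2), the suffix after <S> is empty (adds nothing new); in <N>::=<A> <S> <N>, <S> is followed by <N> with FIRST {u, v}. Thus FOLLOW(<S>) = {$, u, v}.
FOLLOW(<A>): in <S>::=u <S> <A> <S>, <A> is followed by <S> with FIRST {λ, u, v}; in <S>::=u <S> <A> <S>, the suffix after <A> is nullable, so FOLLOW(<A>) ⊇ FOLLOW(<S>) = {$, u, v}; in <A>::=u <A> v, <A> is followed by v with FIRST {v}; in <C>::=<N> <A> <C> u, <A> is followed by <C> u with FIRST {u, v}; in <N>::=<A> <H> <C> u, <A> is followed by <H> <C> u with FIRST {u, v}; in <N>::=<A> <S> <N>, <A> is followed by <S> <N> with FIRST {u, v}. Thus FOLLOW(<A>) = {$, u, v}.
FOLLOW(<H>): in <S>::=<C> <H>, the suffix after <H> is empty, so FOLLOW(<H>) ⊇ FOLLOW(<S>) = {$, u, v}; in <N>::=v <H> u u, <H> is followed by u u with FIRST {u}; in <N>::=<A> <H> <C> u, <H> is followed by <C> u with FIRST {u, v}. Thus FOLLOW(<H>) = {$, u, v}.
FOLLOW(<C>): in <S>::=<C> <H>, <C> is followed by <H> with FIRST {λ, u, v}; in <S>::=<C> <H>, the suffix after <C> is nullable, so FOLLOW(<C>) ⊇ FOLLOW(<S>) = {$, u, v}; in <H>::=<C>, the suffix after <C> is empty, so FOLLOW(<C>) ⊇ FOLLOW(<H>) = {$, u, v}; in <C>::=<N> <A> <C> u, <C> is followed by u with FIRST {u}; in <N>::=<A> <H> <C> u, <C> is followed by u with FIRST {u}. Thus FOLLOW(<C>) = {$, u, v}.
FOLLOW(<N>): in <C>::=<N> <A> <C> u, <N> is followed by <A> <C> u with FIRST {u, v}; in <N>::=<A> <S> <N>, the suffix after <N> is empty (adds nothing new). Thus FOLLOW(<N>) = {u, v}.

{$, u, v}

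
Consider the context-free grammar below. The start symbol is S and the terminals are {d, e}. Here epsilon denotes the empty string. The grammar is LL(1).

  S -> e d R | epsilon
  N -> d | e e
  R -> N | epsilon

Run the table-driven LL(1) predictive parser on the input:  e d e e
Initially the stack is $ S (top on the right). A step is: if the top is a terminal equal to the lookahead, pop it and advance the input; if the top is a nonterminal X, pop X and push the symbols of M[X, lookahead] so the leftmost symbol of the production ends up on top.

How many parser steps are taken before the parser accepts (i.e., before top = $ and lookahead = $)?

7

     Stack    Input      Action
  1  $ S      e d e e $  expand S -> e d R
  2  $ R d e  e d e e $  match e
  3  $ R d    d e e $    match d
  4  $ R      e e $      expand R -> N
  5  $ N      e e $      expand N -> e e
  6  $ e e    e e $      match e
  7  $ e      e $        match e
Accept reached after 7 steps.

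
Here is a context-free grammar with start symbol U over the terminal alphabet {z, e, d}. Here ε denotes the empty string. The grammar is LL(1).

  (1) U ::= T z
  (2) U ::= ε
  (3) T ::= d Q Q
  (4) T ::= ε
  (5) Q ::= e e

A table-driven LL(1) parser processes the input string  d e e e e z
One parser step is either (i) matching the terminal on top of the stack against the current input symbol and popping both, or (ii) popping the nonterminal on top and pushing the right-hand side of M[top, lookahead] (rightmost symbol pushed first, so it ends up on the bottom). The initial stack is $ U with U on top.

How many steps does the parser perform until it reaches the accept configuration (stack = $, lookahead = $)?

10

step 1: stack=$ U  input=d e e e e z $  — expand U ::= T z
step 2: stack=$ z T  input=d e e e e z $  — expand T ::= d Q Q
step 3: stack=$ z Q Q d  input=d e e e e z $  — match d
step 4: stack=$ z Q Q  input=e e e e z $  — expand Q ::= e e
step 5: stack=$ z Q e e  input=e e e e z $  — match e
step 6: stack=$ z Q e  input=e e e z $  — match e
step 7: stack=$ z Q  input=e e z $  — expand Q ::= e e
step 8: stack=$ z e e  input=e e z $  — match e
step 9: stack=$ z e  input=e z $  — match e
step 10: stack=$ z  input=z $  — match z
Accept reached after 10 steps.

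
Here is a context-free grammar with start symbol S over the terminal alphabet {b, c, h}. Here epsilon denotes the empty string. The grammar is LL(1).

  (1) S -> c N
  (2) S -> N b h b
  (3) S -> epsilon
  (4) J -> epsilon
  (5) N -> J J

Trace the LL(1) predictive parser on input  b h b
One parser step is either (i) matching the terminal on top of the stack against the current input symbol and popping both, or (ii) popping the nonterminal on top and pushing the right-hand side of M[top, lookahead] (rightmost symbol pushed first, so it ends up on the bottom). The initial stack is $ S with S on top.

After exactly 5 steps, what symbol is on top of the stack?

h

     Stack        Input    Action
  1  $ S          b h b $  expand S -> N b h b
  2  $ b h b N    b h b $  expand N -> J J
  3  $ b h b J J  b h b $  expand J -> epsilon
  4  $ b h b J    b h b $  expand J -> epsilon
  5  $ b h b      b h b $  match b
Stack after step 5: $ b h (top = h).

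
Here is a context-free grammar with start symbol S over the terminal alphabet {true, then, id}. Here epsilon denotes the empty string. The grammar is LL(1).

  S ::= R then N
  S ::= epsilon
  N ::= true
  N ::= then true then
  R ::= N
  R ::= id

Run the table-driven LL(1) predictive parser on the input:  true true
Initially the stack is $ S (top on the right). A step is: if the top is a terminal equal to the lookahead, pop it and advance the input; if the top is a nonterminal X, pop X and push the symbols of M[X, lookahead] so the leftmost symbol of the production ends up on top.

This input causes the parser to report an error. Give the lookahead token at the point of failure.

true

     Stack          Input        Action
  1  $ S            true true $  expand S ::= R then N
  2  $ N then R     true true $  expand R ::= N
  3  $ N then N     true true $  expand N ::= true
  4  $ N then true  true true $  match true
  5  $ N then       true $       error: top is terminal then but lookahead is true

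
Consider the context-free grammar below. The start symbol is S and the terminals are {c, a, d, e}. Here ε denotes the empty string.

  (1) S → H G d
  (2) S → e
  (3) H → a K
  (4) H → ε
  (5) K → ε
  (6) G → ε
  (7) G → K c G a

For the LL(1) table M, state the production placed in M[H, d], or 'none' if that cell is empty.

FIRST(H) = {ε, a}
FIRST(K) = {ε}
FIRST(G) = {ε, c}  (via K c G a)
FIRST(S) = {a, c, d, e}  (via H G d)
FOLLOW(S) includes $ since S is the start symbol.
FOLLOW(H): in S→H G d, H is followed by G d with FIRST {c, d}. Thus FOLLOW(H) = {c, d}.
For H → a K: FIRST(a K) = {a}, so it goes in M[H, t] for t ∈ {a}.
For H → ε: FIRST(ε) = {ε}, so it goes in M[H, t] for t ∈ {}; since ε ∈ FIRST, also for every t ∈ FOLLOW(H) = {c, d}.

H → ε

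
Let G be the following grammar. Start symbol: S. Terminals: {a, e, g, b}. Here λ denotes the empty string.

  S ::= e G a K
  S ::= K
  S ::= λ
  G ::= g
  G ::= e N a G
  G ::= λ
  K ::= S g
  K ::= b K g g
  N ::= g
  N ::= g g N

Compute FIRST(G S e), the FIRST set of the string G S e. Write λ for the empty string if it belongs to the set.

{b, e, g}

FIRST(G): from G::=g we get {g}; from G::=e N a G we get {e}; from G::=λ we get {λ}. So FIRST(G) = {λ, e, g}.
FIRST(N): from N::=g we get {g}; from N::=g g N we get {g}. So FIRST(N) = {g}.
FIRST(S): from S::=e G a K we get {e}; from S::=K we get {b, e, g}; from S::=λ we get {λ}. So FIRST(S) = {λ, b, e, g}.
FIRST(K): from K::=S g we get {b, e, g}; from K::=b K g g we get {b}. So FIRST(K) = {b, e, g}.
FIRST(G S e): take FIRST of each symbol in turn, carrying on past any symbol whose FIRST contains λ; result {b, e, g}.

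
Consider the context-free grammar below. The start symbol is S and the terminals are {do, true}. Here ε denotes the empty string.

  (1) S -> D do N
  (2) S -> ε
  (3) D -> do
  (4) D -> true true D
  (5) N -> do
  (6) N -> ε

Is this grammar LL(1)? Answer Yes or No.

FIRST(S) = {ε, do, true}
FIRST(D) = {do, true}
FIRST(N) = {ε, do}
FOLLOW(S) = {$}
FOLLOW(D) = {do}
FOLLOW(N) = {$}
Each cell of M receives at most one production.

Yes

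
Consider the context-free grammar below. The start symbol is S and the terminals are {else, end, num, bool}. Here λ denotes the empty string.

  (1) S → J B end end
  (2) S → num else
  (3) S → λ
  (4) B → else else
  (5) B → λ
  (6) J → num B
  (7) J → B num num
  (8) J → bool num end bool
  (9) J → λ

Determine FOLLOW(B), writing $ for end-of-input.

FIRST(B): from B→else else we get {else}; from B→λ we get {λ}. So FIRST(B) = {λ, else}.
FIRST(J): from J→num B we get {num}; from J→B num num we get {else, num}; from J→bool num end bool we get {bool}; from J→λ we get {λ}. So FIRST(J) = {λ, bool, else, num}.
FIRST(S): from S→J B end end we get {bool, else, end, num}; from S→num else we get {num}; from S→λ we get {λ}. So FIRST(S) = {λ, bool, else, end, num}.
FOLLOW(S) includes $ since S is the start symbol.
FOLLOW(S): S appears on no right-hand side. Thus FOLLOW(S) = {$}.
FOLLOW(J): in S→J B end end, J is followed by B end end with FIRST {else, end}. Thus FOLLOW(J) = {else, end}.
FOLLOW(B): in S→J B end end, B is followed by end end with FIRST {end}; in J→num B, the suffix after B is empty, so FOLLOW(B) ⊇ FOLLOW(J) = {else, end}; in J→B num num, B is followed by num num with FIRST {num}. Thus FOLLOW(B) = {else, end, num}.

{else, end, num}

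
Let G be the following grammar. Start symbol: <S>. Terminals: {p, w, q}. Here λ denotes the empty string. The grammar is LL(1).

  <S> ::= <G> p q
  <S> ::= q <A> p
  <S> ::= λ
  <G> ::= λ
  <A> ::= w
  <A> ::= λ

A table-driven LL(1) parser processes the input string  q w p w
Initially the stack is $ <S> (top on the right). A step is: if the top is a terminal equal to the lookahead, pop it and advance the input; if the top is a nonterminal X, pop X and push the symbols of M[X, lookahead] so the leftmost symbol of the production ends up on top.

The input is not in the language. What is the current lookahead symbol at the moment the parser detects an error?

w

     Stack      Input      Action
  1  $ <S>      q w p w $  expand <S> ::= q <A> p
  2  $ p <A> q  q w p w $  match q
  3  $ p <A>    w p w $    expand <A> ::= w
  4  $ p w      w p w $    match w
  5  $ p        p w $      match p
  6  $          w $        error: stack empty but input remains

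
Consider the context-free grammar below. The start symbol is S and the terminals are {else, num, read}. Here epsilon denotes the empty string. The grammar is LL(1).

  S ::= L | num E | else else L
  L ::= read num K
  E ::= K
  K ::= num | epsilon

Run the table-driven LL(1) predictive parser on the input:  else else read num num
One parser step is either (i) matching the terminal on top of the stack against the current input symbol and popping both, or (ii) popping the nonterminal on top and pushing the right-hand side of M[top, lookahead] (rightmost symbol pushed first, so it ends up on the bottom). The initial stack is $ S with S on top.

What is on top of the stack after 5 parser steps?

num

     Stack          Input                     Action
  1  $ S            else else read num num $  expand S ::= else else L
  2  $ L else else  else else read num num $  match else
  3  $ L else       else read num num $       match else
  4  $ L            read num num $            expand L ::= read num K
  5  $ K num read   read num num $            match read
Stack after step 5: $ K num (top = num).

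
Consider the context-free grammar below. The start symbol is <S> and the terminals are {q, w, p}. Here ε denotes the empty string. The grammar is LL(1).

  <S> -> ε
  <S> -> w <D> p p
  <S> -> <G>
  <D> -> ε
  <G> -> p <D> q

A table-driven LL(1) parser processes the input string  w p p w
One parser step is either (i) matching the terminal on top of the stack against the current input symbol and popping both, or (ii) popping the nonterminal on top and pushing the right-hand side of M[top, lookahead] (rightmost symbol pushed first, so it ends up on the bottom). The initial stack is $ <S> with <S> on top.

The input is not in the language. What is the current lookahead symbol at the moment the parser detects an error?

step 1: stack=$ <S>  input=w p p w $  — expand <S> -> w <D> p p
step 2: stack=$ p p <D> w  input=w p p w $  — match w
step 3: stack=$ p p <D>  input=p p w $  — expand <D> -> ε
step 4: stack=$ p p  input=p p w $  — match p
step 5: stack=$ p  input=p w $  — match p
step 6: stack=$  input=w $  — error: stack empty but input remains

w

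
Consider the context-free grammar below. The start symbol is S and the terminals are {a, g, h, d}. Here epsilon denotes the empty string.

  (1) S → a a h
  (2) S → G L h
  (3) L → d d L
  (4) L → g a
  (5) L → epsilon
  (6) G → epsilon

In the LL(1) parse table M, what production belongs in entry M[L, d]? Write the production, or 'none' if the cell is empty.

FIRST(L) = {epsilon, d, g}
FIRST(G) = {epsilon}
FIRST(S) = {a, d, g, h}  (via G L h)
FOLLOW(S) includes $ since S is the start symbol.
FOLLOW(L): in S→G L h, L is followed by h with FIRST {h}; in L→d d L, the suffix after L is empty (adds nothing new). Thus FOLLOW(L) = {h}.
For L → d d L: FIRST(d d L) = {d}, so it goes in M[L, t] for t ∈ {d}.
For L → g a: FIRST(g a) = {g}, so it goes in M[L, t] for t ∈ {g}.
For L → epsilon: FIRST(epsilon) = {epsilon}, so it goes in M[L, t] for t ∈ {}; since epsilon ∈ FIRST, also for every t ∈ FOLLOW(L) = {h}.

L → d d L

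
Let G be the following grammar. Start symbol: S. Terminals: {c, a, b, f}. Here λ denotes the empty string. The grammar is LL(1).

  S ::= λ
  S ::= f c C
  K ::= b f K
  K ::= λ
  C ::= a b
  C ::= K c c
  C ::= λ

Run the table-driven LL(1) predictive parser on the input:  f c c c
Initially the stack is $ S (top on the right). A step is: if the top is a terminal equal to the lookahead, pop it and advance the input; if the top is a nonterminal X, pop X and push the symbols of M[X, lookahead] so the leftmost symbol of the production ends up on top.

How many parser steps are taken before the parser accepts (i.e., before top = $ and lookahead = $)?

     Stack    Input      Action
  1  $ S      f c c c $  expand S ::= f c C
  2  $ C c f  f c c c $  match f
  3  $ C c    c c c $    match c
  4  $ C      c c $      expand C ::= K c c
  5  $ c c K  c c $      expand K ::= λ
  6  $ c c    c c $      match c
  7  $ c      c $        match c
Accept reached after 7 steps.

7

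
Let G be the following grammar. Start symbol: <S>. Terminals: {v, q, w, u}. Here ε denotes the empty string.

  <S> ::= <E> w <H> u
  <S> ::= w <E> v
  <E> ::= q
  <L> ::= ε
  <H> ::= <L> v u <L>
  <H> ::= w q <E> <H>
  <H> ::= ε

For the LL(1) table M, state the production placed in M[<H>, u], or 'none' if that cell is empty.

FIRST(<E>) = {q}
FIRST(<L>) = {ε}
FIRST(<S>) = {q, w}  (via <E> w <H> u)
FIRST(<H>) = {ε, v, w}  (via <L> v u <L>)
FOLLOW(<S>) includes $ since <S> is the start symbol.
FOLLOW(<H>): in <S>::=<E> w <H> u, <H> is followed by u with FIRST {u}; in <H>::=w q <E> <H>, the suffix after <H> is empty (adds nothing new). Thus FOLLOW(<H>) = {u}.
For <H> ::= <L> v u <L>: FIRST(<L> v u <L>) = {v}, so it goes in M[<H>, t] for t ∈ {v}.
For <H> ::= w q <E> <H>: FIRST(w q <E> <H>) = {w}, so it goes in M[<H>, t] for t ∈ {w}.
For <H> ::= ε: FIRST(ε) = {ε}, so it goes in M[<H>, t] for t ∈ {}; since ε ∈ FIRST, also for every t ∈ FOLLOW(<H>) = {u}.

<H> ::= ε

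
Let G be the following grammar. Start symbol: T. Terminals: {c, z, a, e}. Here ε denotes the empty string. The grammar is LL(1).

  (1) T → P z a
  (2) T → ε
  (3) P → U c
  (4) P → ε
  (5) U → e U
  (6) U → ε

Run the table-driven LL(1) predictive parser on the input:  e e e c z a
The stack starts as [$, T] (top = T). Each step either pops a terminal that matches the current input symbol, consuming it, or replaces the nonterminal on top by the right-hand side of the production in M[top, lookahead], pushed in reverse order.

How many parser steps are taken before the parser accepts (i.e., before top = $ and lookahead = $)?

      Stack        Input          Action
   1  $ T          e e e c z a $  expand T → P z a
   2  $ a z P      e e e c z a $  expand P → U c
   3  $ a z c U    e e e c z a $  expand U → e U
   4  $ a z c U e  e e e c z a $  match e
   5  $ a z c U    e e c z a $    expand U → e U
   6  $ a z c U e  e e c z a $    match e
   7  $ a z c U    e c z a $      expand U → e U
   8  $ a z c U e  e c z a $      match e
   9  $ a z c U    c z a $        expand U → ε
  10  $ a z c      c z a $        match c
  11  $ a z        z a $          match z
  12  $ a          a $            match a
Accept reached after 12 steps.

12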